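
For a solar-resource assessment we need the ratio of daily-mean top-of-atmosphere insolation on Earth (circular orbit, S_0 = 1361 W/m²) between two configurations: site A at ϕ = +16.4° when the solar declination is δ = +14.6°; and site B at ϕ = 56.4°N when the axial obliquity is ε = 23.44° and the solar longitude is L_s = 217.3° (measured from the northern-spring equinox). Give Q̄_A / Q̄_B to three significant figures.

Q̄_A / Q̄_B ≈ 4.02

— Configuration A (ϕ=+16.4°):
cos h₀ = −tan(+16.4°) tan(+14.600°) = -0.0767, h₀ = 1.6475 rad.
Bracket: h₀ sin ϕ sin δ + cos ϕ cos δ sin h₀ = 1.6475×0.28234×0.25207 + 0.95931×0.96771×0.99706 = 0.117252 + 0.925605 = 1.042857.
Q̄ = (S_0/π) × [bracket] = (1361/π) × 1.042857 = 451.79 W/m².
— Configuration B (ϕ=+56.4°):
Solar declination: sin δ = sin ε · sin L_s = sin 23.44° × sin 217.3° = -0.24106, so δ = -13.949°.
cos h₀ = −tan(+56.4°) tan(-13.949°) = 0.3738, h₀ = 1.1876 rad.
Bracket: h₀ sin ϕ sin δ + cos ϕ cos δ sin h₀ = 1.1876×0.83292×-0.24106 + 0.55339×0.97051×0.92749 = -0.238451 + 0.498128 = 0.259677.
Q̄ = (S_0/π) × [bracket] = (1361/π) × 0.259677 = 112.50 W/m².
Ratio Q̄_A / Q̄_B = 451.79 / 112.50 = 4.016.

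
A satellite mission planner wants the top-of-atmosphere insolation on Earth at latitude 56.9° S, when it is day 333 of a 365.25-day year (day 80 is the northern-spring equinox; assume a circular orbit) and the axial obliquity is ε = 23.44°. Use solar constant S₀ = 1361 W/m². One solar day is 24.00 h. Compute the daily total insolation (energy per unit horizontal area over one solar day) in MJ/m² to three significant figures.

41.0 MJ/m²

Solar longitude: λ_s = 360° × (333 − 80)/365.25 = 249.363°.
sin δ = sin 23.44° × sin 249.363° = -0.37226, so δ = -21.855°.
cos H₀ = −tan(-56.9°) tan(-21.855°) = -0.6153, H₀ = 2.2335 rad.
Bracket: H₀ sin φ sin δ + cos φ cos δ sin H₀ = 2.2335×-0.83772×-0.37226 + 0.54610×0.92813×0.78831 = 0.696516 + 0.399556 = 1.096072.
Q̄ = (S₀/π) × [bracket] = (1361/π) × 1.096072 = 474.84 W/m².
Daily total = Q̄ × 24.00 h × 3600 s/h = 474.84 × 24.00 × 3600 / 10⁶ = 41.03 MJ/m².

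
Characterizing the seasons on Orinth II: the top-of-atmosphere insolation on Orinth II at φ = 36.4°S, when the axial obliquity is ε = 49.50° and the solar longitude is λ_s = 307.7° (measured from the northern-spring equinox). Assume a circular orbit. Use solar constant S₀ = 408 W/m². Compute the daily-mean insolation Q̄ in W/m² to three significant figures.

Q̄ ≈ 170 W/m²

Solar declination: sin δ = sin ε · sin λ_s = sin 49.50° × sin 307.7° = -0.60165, so δ = -36.988°.
cos H₀ = −tan(-36.4°) tan(-36.988°) = -0.5553, H₀ = 2.1596 rad.
Bracket: H₀ sin φ sin δ + cos φ cos δ sin H₀ = 2.1596×-0.59342×-0.60165 + 0.80489×0.79876×0.83163 = 0.771044 + 0.534667 = 1.305711.
Q̄ = (S₀/π) × [bracket] = (408/π) × 1.305711 = 169.6 W/m².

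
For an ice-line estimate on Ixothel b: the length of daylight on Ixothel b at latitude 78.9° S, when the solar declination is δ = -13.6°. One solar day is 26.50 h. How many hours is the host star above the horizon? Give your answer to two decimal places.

Sunrise equation: cos h₀ = −tan ϕ · tan δ = -1.2331 ≤ −1, so the host star never sets (polar day) and h₀ = π.
Daylight = 2h₀/(2π) × 26.50 h = (3.1416/π) × 26.50 = 26.50 h.

26.50 h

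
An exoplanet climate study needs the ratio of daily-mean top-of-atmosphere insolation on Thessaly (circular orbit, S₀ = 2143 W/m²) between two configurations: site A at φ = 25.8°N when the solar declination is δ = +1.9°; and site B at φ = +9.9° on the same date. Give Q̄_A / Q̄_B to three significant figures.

Q̄_A / Q̄_B ≈ 0.929

— Configuration A (φ=+25.8°):
cos H₀ = −tan(+25.8°) tan(+1.900°) = -0.0160, H₀ = 1.5868 rad.
Bracket: H₀ sin φ sin δ + cos φ cos δ sin H₀ = 1.5868×0.43523×0.03316 + 0.90032×0.99945×0.99987 = 0.022901 + 0.899708 = 0.922609.
Q̄ = (S₀/π) × [bracket] = (2143/π) × 0.922609 = 629.35 W/m².
— Configuration B (φ=+9.9°):
cos H₀ = −tan(+9.9°) tan(+1.900°) = -0.0058, H₀ = 1.5766 rad.
Bracket: H₀ sin φ sin δ + cos φ cos δ sin H₀ = 1.5766×0.17193×0.03316 + 0.98511×0.99945×0.99998 = 0.008989 + 0.984548 = 0.993537.
Q̄ = (S₀/π) × [bracket] = (2143/π) × 0.993537 = 677.73 W/m².
Ratio Q̄_A / Q̄_B = 629.35 / 677.73 = 0.9286.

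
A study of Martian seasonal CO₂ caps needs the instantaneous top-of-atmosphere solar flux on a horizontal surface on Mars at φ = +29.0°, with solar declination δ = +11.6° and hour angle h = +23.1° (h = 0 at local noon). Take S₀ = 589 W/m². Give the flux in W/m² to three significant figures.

522 W/m²

cos θ_z = sin φ sin δ + cos φ cos δ cos h = 0.097485 + 0.788062 = 0.885547.
Flux = S₀ · cos θ_z = 589 × 0.885547 = 521.6 W/m².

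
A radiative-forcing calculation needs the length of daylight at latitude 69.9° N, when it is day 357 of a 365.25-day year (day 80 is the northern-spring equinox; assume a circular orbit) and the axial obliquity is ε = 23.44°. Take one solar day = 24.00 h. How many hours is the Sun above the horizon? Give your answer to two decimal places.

Solar longitude: λ_s = 360° × (357 − 80)/365.25 = 273.018°.
sin δ = sin 23.44° × sin 273.018° = -0.39724, so δ = -23.406°.
cos H₀ = −tan φ · tan δ = 1.1828 ≥ 1, so the Sun never rises (polar night) and H₀ = 0.
Daylight = 2H₀/(2π) × 24.00 h = (0.0000/π) × 24.00 = 0.00 h.

0.00 h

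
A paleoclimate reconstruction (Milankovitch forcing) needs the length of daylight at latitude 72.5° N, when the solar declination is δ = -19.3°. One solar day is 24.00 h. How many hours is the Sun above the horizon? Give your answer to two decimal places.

0.00 h

cos h₀ = −tan ϕ · tan δ = 1.1107 ≥ 1, so the Sun never rises (polar night) and h₀ = 0.
Daylight = 2h₀/(2π) × 24.00 h = (0.0000/π) × 24.00 = 0.00 h.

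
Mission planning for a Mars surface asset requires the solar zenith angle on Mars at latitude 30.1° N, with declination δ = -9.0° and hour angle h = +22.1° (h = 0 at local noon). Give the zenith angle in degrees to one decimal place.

θ_z = 44.5°

cos θ_z = sin ϕ sin δ + cos ϕ cos δ cos h = -0.078454 + 0.791719 = 0.713265.
θ_z = arccos(0.713265) = 44.5°.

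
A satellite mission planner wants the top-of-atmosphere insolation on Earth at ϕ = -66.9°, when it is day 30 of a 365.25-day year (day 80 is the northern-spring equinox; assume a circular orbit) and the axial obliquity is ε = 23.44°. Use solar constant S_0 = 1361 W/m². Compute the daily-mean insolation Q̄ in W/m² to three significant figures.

Solar longitude: L_s = 360° × (30 − 80)/365.25 = -49.281°, i.e. -49.281° + 360° = 310.719°.
sin δ = sin 23.44° × sin 310.719° = -0.30149, so δ = -17.547°.
cos h₀ = −tan(-66.9°) tan(-17.547°) = -0.7413, h₀ = 2.4059 rad.
Bracket: h₀ sin ϕ sin δ + cos ϕ cos δ sin h₀ = 2.4059×-0.91982×-0.30149 + 0.39234×0.95347×0.67114 = 0.667196 + 0.251063 = 0.918259.
Q̄ = (S_0/π) × [bracket] = (1361/π) × 0.918259 = 397.8 W/m².

Q̄ ≈ 398 W/m²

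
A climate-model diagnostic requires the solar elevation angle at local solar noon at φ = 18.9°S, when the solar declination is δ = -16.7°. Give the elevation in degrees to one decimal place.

87.8°

At local noon the hour angle is zero, so the zenith angle equals |φ − δ| = |-18.9° − (-16.700°)| = 2.200°.
Elevation = 90° − 2.200° = 87.8°.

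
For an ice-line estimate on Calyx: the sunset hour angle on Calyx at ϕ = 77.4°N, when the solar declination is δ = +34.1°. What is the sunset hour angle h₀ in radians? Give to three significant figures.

Sunrise equation: cos h₀ = −tan ϕ · tan δ = -3.0290 ≤ −1, so the host star never sets (polar day) and h₀ = π.

h₀ = 3.14 rad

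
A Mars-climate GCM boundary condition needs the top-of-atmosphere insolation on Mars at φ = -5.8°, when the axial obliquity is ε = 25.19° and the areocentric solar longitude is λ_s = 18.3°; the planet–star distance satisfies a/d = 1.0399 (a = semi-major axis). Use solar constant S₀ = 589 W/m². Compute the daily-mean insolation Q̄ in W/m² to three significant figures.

Q̄ ≈ 196 W/m²

sin δ = sin 25.19° × sin 18.3° = 0.13364, so δ = +7.680°.
cos H₀ = −tan(-5.8°) tan(+7.680°) = 0.0137, H₀ = 1.5571 rad.
Bracket: H₀ sin φ sin δ + cos φ cos δ sin H₀ = 1.5571×-0.10106×0.13364 + 0.99488×0.99103×0.99991 = -0.021030 + 0.985867 = 0.964837.
Inverse-square distance factor (a/d)² = 1.0399² = 1.081392.
Q̄ = (S₀/π) × 1.081392 × [bracket] = (589/π) × 1.081392 × 0.964837 = 195.6 W/m².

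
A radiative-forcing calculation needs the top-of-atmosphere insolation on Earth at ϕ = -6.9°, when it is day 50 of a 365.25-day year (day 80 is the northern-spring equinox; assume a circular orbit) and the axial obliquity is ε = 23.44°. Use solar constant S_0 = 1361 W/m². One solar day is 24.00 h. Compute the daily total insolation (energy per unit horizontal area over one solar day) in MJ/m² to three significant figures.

37.8 MJ/m²

Solar longitude: L_s = 360° × (50 − 80)/365.25 = -29.569°, i.e. -29.569° + 360° = 330.431°.
sin δ = sin 23.44° × sin 330.431° = -0.19630, so δ = -11.320°.
cos h₀ = −tan(-6.9°) tan(-11.320°) = -0.0242, h₀ = 1.5950 rad.
Bracket: h₀ sin ϕ sin δ + cos ϕ cos δ sin h₀ = 1.5950×-0.12014×-0.19630 + 0.99276×0.98054×0.99971 = 0.037616 + 0.973159 = 1.010775.
Q̄ = (S_0/π) × [bracket] = (1361/π) × 1.010775 = 437.89 W/m².
Daily total = Q̄ × 24.00 h × 3600 s/h = 437.89 × 24.00 × 3600 / 10⁶ = 37.83 MJ/m².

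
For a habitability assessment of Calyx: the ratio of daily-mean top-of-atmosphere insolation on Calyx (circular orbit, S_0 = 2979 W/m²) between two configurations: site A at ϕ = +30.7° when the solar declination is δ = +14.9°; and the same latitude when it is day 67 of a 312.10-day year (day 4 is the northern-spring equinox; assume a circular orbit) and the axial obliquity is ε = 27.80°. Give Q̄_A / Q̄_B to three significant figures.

— Configuration A (ϕ=+30.7°):
cos h₀ = −tan(+30.7°) tan(+14.900°) = -0.1580, h₀ = 1.7294 rad.
Bracket: h₀ sin ϕ sin δ + cos ϕ cos δ sin h₀ = 1.7294×0.51054×0.25713 + 0.85985×0.96638×0.98744 = 0.227027 + 0.820505 = 1.047532.
Q̄ = (S_0/π) × [bracket] = (2979/π) × 1.047532 = 993.32 W/m².
— Configuration B (ϕ=+30.7°):
Solar longitude: L_s = 360° × (67 − 4)/312.10 = 72.669°.
sin δ = sin 27.80° × sin 72.669° = 0.44521, so δ = +26.437°.
cos h₀ = −tan(+30.7°) tan(+26.437°) = -0.2952, h₀ = 1.8705 rad.
Bracket: h₀ sin ϕ sin δ + cos ϕ cos δ sin h₀ = 1.8705×0.51054×0.44521 + 0.85985×0.89542×0.95543 = 0.425160 + 0.735611 = 1.160771.
Q̄ = (S_0/π) × [bracket] = (2979/π) × 1.160771 = 1100.7 W/m².
Ratio Q̄_A / Q̄_B = 993.32 / 1100.7 = 0.9024.

Q̄_A / Q̄_B ≈ 0.902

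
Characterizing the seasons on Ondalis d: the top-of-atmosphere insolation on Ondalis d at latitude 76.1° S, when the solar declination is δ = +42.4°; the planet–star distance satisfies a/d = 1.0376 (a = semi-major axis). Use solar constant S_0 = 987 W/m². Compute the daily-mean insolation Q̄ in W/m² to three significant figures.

cos h₀ = −tan(-76.1°) tan(+42.400°) = 3.6898 ≥ 1 ⇒ polar night, h₀ = 0 and Q̄ = 0.
Inverse-square distance factor (a/d)² = 1.0376² = 1.076614.

Q̄ ≈ 0.00 W/m²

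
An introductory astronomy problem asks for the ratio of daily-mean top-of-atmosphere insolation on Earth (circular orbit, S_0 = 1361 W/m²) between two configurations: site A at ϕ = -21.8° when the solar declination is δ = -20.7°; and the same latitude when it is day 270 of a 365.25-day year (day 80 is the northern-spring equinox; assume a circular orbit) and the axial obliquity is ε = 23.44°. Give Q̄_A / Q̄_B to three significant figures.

Q̄_A / Q̄_B ≈ 1.13

— Configuration A (ϕ=-21.8°):
cos h₀ = −tan(-21.8°) tan(-20.700°) = -0.1511, h₀ = 1.7225 rad.
Bracket: h₀ sin ϕ sin δ + cos ϕ cos δ sin h₀ = 1.7225×-0.37137×-0.35347 + 0.92849×0.93544×0.98851 = 0.226109 + 0.858567 = 1.084676.
Q̄ = (S_0/π) × [bracket] = (1361/π) × 1.084676 = 469.90 W/m².
— Configuration B (ϕ=-21.8°):
Solar longitude: L_s = 360° × (270 − 80)/365.25 = 187.269°.
sin δ = sin 23.44° × sin 187.269° = -0.05033, so δ = -2.885°.
cos h₀ = −tan(-21.8°) tan(-2.885°) = -0.0202, h₀ = 1.5910 rad.
Bracket: h₀ sin ϕ sin δ + cos ϕ cos δ sin h₀ = 1.5910×-0.37137×-0.05033 + 0.92849×0.99873×0.99980 = 0.029737 + 0.927125 = 0.956862.
Q̄ = (S_0/π) × [bracket] = (1361/π) × 0.956862 = 414.53 W/m².
Ratio Q̄_A / Q̄_B = 469.90 / 414.53 = 1.134.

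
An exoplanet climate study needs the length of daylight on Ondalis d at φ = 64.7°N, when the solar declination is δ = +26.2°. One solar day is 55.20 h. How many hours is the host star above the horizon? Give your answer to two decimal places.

55.20 h

Sunrise equation: cos H₀ = −tan φ · tan δ = -1.0410 ≤ −1, so the host star never sets (polar day) and H₀ = π.
Daylight = 2H₀/(2π) × 55.20 h = (3.1416/π) × 55.20 = 55.20 h.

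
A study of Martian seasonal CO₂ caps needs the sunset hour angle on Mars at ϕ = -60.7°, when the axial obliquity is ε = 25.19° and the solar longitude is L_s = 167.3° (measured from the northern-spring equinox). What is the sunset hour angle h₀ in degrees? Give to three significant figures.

Solar declination: sin δ = sin ε · sin L_s = sin 25.19° × sin 167.3° = 0.09357, so δ = +5.369°.
cos h₀ = −tan ϕ · tan δ = −tan(-60.7°) × tan(+5.369°) = 0.1675, so h₀ = 1.4025 rad = 80.36°.

h₀ = 80.4°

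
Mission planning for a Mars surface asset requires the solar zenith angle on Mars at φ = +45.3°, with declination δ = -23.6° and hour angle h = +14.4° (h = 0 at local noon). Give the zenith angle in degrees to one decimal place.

θ_z = 70.1°

cos θ_z = sin φ sin δ + cos φ cos δ cos h = -0.284568 + 0.624315 = 0.339747.
θ_z = arccos(0.339747) = 70.1°.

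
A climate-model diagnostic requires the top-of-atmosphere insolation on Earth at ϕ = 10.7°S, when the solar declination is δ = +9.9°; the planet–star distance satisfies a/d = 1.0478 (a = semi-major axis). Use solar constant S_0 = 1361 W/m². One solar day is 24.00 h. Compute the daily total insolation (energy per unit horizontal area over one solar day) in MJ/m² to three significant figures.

37.7 MJ/m²

cos h₀ = −tan(-10.7°) tan(+9.900°) = 0.0330, h₀ = 1.5378 rad.
Bracket: h₀ sin ϕ sin δ + cos ϕ cos δ sin h₀ = 1.5378×-0.18567×0.17193 + 0.98261×0.98511×0.99946 = -0.049090 + 0.967456 = 0.918366.
Inverse-square distance factor (a/d)² = 1.0478² = 1.097885.
Q̄ = (S_0/π) × 1.097885 × [bracket] = (1361/π) × 1.097885 × 0.918366 = 436.80 W/m².
Daily total = Q̄ × 24.00 h × 3600 s/h = 436.80 × 24.00 × 3600 / 10⁶ = 37.74 MJ/m².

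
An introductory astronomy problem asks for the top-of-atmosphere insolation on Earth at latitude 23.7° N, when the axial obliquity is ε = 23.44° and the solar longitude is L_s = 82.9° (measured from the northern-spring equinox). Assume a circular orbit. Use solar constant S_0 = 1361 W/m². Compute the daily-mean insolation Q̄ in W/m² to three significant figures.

Solar declination: sin δ = sin ε · sin L_s = sin 23.44° × sin 82.9° = 0.39474, so δ = +23.250°.
cos h₀ = −tan(+23.7°) tan(+23.250°) = -0.1886, h₀ = 1.7605 rad.
Bracket: h₀ sin ϕ sin δ + cos ϕ cos δ sin h₀ = 1.7605×0.40195×0.39474 + 0.91566×0.91879×0.98206 = 0.279331 + 0.826206 = 1.105537.
Q̄ = (S_0/π) × [bracket] = (1361/π) × 1.105537 = 478.9 W/m².

Q̄ ≈ 479 W/m²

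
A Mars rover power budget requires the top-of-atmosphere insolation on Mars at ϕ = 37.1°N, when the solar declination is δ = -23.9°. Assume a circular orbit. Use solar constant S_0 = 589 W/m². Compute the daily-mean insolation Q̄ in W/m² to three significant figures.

cos h₀ = −tan(+37.1°) tan(-23.900°) = 0.3351, h₀ = 1.2290 rad.
Bracket: h₀ sin ϕ sin δ + cos ϕ cos δ sin h₀ = 1.2290×0.60321×-0.40514 + 0.79758×0.91425×0.94217 = -0.300349 + 0.687019 = 0.386670.
Q̄ = (S_0/π) × [bracket] = (589/π) × 0.386670 = 72.49 W/m².

Q̄ ≈ 72.5 W/m²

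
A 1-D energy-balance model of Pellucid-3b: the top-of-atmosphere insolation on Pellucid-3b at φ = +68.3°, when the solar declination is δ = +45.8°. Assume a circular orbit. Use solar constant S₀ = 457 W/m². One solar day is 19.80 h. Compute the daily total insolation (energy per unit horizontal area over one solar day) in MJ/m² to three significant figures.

cos H₀ = −tan(+68.3°) tan(+45.800°) = -2.5841 ≤ −1 ⇒ polar day, H₀ = π.
Bracket: H₀ sin φ sin δ + cos φ cos δ sin H₀ = 3.1416×0.92913×0.71691 + 0.36975×0.69717×0.00000 = 2.092628 + 0.000000 = 2.092628.
Q̄ = (S₀/π) × [bracket] = (457/π) × 2.092628 = 304.41 W/m².
Daily total = Q̄ × 19.80 h × 3600 s/h = 304.41 × 19.80 × 3600 / 10⁶ = 21.70 MJ/m².

21.7 MJ/m²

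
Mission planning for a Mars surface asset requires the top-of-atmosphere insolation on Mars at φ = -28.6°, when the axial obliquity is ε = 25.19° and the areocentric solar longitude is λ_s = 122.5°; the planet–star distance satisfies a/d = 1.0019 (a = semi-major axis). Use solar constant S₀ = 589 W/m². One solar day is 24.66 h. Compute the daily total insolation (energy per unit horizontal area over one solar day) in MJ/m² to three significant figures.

9.48 MJ/m²

sin δ = sin 25.19° × sin 122.5° = 0.35897, so δ = +21.037°.
cos H₀ = −tan(-28.6°) tan(+21.037°) = 0.2097, H₀ = 1.3595 rad.
Bracket: H₀ sin φ sin δ + cos φ cos δ sin H₀ = 1.3595×-0.47869×0.35897 + 0.87798×0.93335×0.97777 = -0.233610 + 0.801246 = 0.567636.
Inverse-square distance factor (a/d)² = 1.0019² = 1.003804.
Q̄ = (S₀/π) × 1.003804 × [bracket] = (589/π) × 1.003804 × 0.567636 = 106.83 W/m².
Daily total = Q̄ × 24.66 h × 3600 s/h = 106.83 × 24.66 × 3600 / 10⁶ = 9.484 MJ/m².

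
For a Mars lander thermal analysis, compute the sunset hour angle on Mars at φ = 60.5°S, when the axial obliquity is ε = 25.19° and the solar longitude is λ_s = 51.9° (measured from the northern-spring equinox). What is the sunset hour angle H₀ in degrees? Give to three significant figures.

H₀ = 51.1°

Solar declination: sin δ = sin ε · sin λ_s = sin 25.19° × sin 51.9° = 0.33494, so δ = +19.569°.
cos H₀ = −tan φ · tan δ = −tan(-60.5°) × tan(+19.569°) = 0.6283, so H₀ = 0.8914 rad = 51.08°.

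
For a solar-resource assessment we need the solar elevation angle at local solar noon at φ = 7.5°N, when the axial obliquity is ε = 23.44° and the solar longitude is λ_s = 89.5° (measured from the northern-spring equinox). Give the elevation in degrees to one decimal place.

Solar declination: sin δ = sin ε · sin λ_s = sin 23.44° × sin 89.5° = 0.39777, so δ = +23.439°.
At local noon the hour angle is zero, so the zenith angle equals |φ − δ| = |+7.5° − (+23.439°)| = 15.939°.
Elevation = 90° − 15.939° = 74.1°.

74.1°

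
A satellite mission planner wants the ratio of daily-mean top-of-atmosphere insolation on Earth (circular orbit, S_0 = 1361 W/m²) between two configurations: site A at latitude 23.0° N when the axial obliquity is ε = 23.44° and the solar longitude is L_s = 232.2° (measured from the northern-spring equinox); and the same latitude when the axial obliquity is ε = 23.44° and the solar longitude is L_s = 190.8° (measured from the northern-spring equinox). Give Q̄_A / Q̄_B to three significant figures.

Q̄_A / Q̄_B ≈ 0.790

— Configuration A (ϕ=+23.0°):
Solar declination: sin δ = sin ε · sin L_s = sin 23.44° × sin 232.2° = -0.31431, so δ = -18.319°.
cos h₀ = −tan(+23.0°) tan(-18.319°) = 0.1405, h₀ = 1.4298 rad.
Bracket: h₀ sin ϕ sin δ + cos ϕ cos δ sin h₀ = 1.4298×0.39073×-0.31431 + 0.92050×0.94932×0.99007 = -0.175594 + 0.865172 = 0.689578.
Q̄ = (S_0/π) × [bracket] = (1361/π) × 0.689578 = 298.74 W/m².
— Configuration B (ϕ=+23.0°):
Solar declination: sin δ = sin ε · sin L_s = sin 23.44° × sin 190.8° = -0.07454, so δ = -4.275°.
cos h₀ = −tan(+23.0°) tan(-4.275°) = 0.0317, h₀ = 1.5391 rad.
Bracket: h₀ sin ϕ sin δ + cos ϕ cos δ sin h₀ = 1.5391×0.39073×-0.07454 + 0.92050×0.99722×0.99950 = -0.044826 + 0.917482 = 0.872656.
Q̄ = (S_0/π) × [bracket] = (1361/π) × 0.872656 = 378.05 W/m².
Ratio Q̄_A / Q̄_B = 298.74 / 378.05 = 0.7902.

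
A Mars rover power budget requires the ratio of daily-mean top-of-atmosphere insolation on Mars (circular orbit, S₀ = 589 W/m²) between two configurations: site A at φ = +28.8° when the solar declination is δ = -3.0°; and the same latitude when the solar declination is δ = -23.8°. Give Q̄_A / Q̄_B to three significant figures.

— Configuration A (φ=+28.8°):
cos H₀ = −tan(+28.8°) tan(-3.000°) = 0.0288, H₀ = 1.5420 rad.
Bracket: H₀ sin φ sin δ + cos φ cos δ sin H₀ = 1.5420×0.48175×-0.05234 + 0.87631×0.99863×0.99958 = -0.038881 + 0.874742 = 0.835861.
Q̄ = (S₀/π) × [bracket] = (589/π) × 0.835861 = 156.71 W/m².
— Configuration B (φ=+28.8°):
cos H₀ = −tan(+28.8°) tan(-23.800°) = 0.2425, H₀ = 1.3259 rad.
Bracket: H₀ sin φ sin δ + cos φ cos δ sin H₀ = 1.3259×0.48175×-0.40355 + 0.87631×0.91496×0.97016 = -0.257769 + 0.777863 = 0.520094.
Q̄ = (S₀/π) × [bracket] = (589/π) × 0.520094 = 97.510 W/m².
Ratio Q̄_A / Q̄_B = 156.71 / 97.510 = 1.607.

Q̄_A / Q̄_B ≈ 1.61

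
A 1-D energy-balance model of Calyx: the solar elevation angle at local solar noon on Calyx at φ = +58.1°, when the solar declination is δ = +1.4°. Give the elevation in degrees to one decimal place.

At local noon the hour angle is zero, so the zenith angle equals |φ − δ| = |+58.1° − (+1.400°)| = 56.700°.
Elevation = 90° − 56.700° = 33.3°.

33.3°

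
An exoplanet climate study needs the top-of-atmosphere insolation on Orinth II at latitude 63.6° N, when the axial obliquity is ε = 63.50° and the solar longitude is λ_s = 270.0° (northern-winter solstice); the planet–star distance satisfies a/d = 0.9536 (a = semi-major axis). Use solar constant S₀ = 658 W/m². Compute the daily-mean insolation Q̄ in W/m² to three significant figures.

Q̄ ≈ 0.00 W/m²

Solar declination: sin δ = sin ε · sin λ_s = sin 63.50° × sin 270.0° = -0.89493, so δ = -63.500°.
cos H₀ = −tan(+63.6°) tan(-63.500°) = 4.0404 ≥ 1 ⇒ polar night, H₀ = 0 and Q̄ = 0.
Inverse-square distance factor (a/d)² = 0.9536² = 0.909353.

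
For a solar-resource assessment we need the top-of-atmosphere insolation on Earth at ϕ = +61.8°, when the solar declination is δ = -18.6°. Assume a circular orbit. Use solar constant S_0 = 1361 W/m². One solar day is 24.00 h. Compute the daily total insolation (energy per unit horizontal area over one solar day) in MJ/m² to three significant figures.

3.66 MJ/m²

cos h₀ = −tan(+61.8°) tan(-18.600°) = 0.6276, h₀ = 0.8923 rad.
Bracket: h₀ sin ϕ sin δ + cos ϕ cos δ sin h₀ = 0.8923×0.88130×-0.31896 + 0.47255×0.94777×0.77850 = -0.250825 + 0.348666 = 0.097841.
Q̄ = (S_0/π) × [bracket] = (1361/π) × 0.097841 = 42.387 W/m².
Daily total = Q̄ × 24.00 h × 3600 s/h = 42.387 × 24.00 × 3600 / 10⁶ = 3.662 MJ/m².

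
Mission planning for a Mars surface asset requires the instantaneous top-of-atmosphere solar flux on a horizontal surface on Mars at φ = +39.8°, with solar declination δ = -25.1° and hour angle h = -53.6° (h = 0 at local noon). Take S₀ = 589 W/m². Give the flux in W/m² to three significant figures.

83.2 W/m²

cos θ_z = sin φ sin δ + cos φ cos δ cos h = -0.271534 + 0.412861 = 0.141327.
Flux = S₀ · cos θ_z = 589 × 0.141327 = 83.24 W/m².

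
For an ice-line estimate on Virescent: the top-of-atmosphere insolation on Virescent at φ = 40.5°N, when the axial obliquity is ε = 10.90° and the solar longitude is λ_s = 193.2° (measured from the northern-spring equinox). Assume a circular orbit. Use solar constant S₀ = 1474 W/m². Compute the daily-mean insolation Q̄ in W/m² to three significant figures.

Q̄ ≈ 336 W/m²

Solar declination: sin δ = sin ε · sin λ_s = sin 10.90° × sin 193.2° = -0.04318, so δ = -2.475°.
cos H₀ = −tan(+40.5°) tan(-2.475°) = 0.0369, H₀ = 1.5339 rad.
Bracket: H₀ sin φ sin δ + cos φ cos δ sin H₀ = 1.5339×0.64945×-0.04318 + 0.76041×0.99907×0.99932 = -0.043016 + 0.759186 = 0.716170.
Q̄ = (S₀/π) × [bracket] = (1474/π) × 0.716170 = 336.0 W/m².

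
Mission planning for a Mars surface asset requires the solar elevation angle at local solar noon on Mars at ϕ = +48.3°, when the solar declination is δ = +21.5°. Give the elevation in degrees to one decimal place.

63.2°

At local noon the hour angle is zero, so the zenith angle equals |ϕ − δ| = |+48.3° − (+21.500°)| = 26.800°.
Elevation = 90° − 26.800° = 63.2°.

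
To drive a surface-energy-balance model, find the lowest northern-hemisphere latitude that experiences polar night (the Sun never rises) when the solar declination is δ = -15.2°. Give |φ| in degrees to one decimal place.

Polar night requires cos H₀ = −tan φ tan δ ≥ 1, i.e. tan φ tan δ ≤ −1.
The boundary is |tan φ| · |tan δ| = 1, so |φ| = 90° − |δ| = 90° − 15.2° = 74.8° in the northern hemisphere.

|φ| = 74.8°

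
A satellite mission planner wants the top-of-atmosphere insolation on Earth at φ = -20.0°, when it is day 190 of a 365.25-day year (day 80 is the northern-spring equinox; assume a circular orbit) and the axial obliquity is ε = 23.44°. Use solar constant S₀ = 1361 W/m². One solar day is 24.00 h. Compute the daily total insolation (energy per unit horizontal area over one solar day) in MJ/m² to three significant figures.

25.3 MJ/m²

Solar longitude: λ_s = 360° × (190 − 80)/365.25 = 108.419°.
sin δ = sin 23.44° × sin 108.419° = 0.37741, so δ = +22.173°.
cos H₀ = −tan(-20.0°) tan(+22.173°) = 0.1483, H₀ = 1.4219 rad.
Bracket: H₀ sin φ sin δ + cos φ cos δ sin H₀ = 1.4219×-0.34202×0.37741 + 0.93969×0.92605×0.98894 = -0.183541 + 0.860576 = 0.677035.
Q̄ = (S₀/π) × [bracket] = (1361/π) × 0.677035 = 293.30 W/m².
Daily total = Q̄ × 24.00 h × 3600 s/h = 293.30 × 24.00 × 3600 / 10⁶ = 25.34 MJ/m².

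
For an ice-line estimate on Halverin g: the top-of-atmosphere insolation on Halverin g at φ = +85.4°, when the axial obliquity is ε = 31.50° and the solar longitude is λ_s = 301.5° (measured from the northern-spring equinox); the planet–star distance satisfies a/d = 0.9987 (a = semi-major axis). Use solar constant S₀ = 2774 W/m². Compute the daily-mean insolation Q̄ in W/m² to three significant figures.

Solar declination: sin δ = sin ε · sin λ_s = sin 31.50° × sin 301.5° = -0.44550, so δ = -26.456°.
cos H₀ = −tan(+85.4°) tan(-26.456°) = 6.1847 ≥ 1 ⇒ polar night, H₀ = 0 and Q̄ = 0.
Inverse-square distance factor (a/d)² = 0.9987² = 0.997402.

Q̄ ≈ 0.00 W/m²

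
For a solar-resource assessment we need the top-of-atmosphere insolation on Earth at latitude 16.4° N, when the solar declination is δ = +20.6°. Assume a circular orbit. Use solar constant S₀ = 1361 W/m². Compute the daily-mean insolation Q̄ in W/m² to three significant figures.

Q̄ ≈ 459 W/m²

cos H₀ = −tan(+16.4°) tan(+20.600°) = -0.1106, H₀ = 1.6816 rad.
Bracket: H₀ sin φ sin δ + cos φ cos δ sin H₀ = 1.6816×0.28234×0.35184 + 0.95931×0.93606×0.99386 = 0.167048 + 0.892458 = 1.059506.
Q̄ = (S₀/π) × [bracket] = (1361/π) × 1.059506 = 459.0 W/m².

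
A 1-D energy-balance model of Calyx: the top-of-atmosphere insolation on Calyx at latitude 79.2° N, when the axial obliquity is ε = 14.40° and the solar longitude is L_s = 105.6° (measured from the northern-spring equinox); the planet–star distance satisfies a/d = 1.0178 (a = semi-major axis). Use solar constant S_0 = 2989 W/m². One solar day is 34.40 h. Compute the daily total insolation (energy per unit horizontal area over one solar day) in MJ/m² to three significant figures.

Solar declination: sin δ = sin ε · sin L_s = sin 14.40° × sin 105.6° = 0.23953, so δ = +13.859°.
cos h₀ = −tan(+79.2°) tan(+13.859°) = -1.2933 ≤ −1 ⇒ polar day, h₀ = π.
Bracket: h₀ sin ϕ sin δ + cos ϕ cos δ sin h₀ = 3.1416×0.98229×0.23953 + 0.18738×0.97089×0.00000 = 0.739181 + 0.000000 = 0.739181.
Inverse-square distance factor (a/d)² = 1.0178² = 1.035917.
Q̄ = (S_0/π) × 1.035917 × [bracket] = (2989/π) × 1.035917 × 0.739181 = 728.54 W/m².
Daily total = Q̄ × 34.40 h × 3600 s/h = 728.54 × 34.40 × 3600 / 10⁶ = 90.22 MJ/m².

90.2 MJ/m²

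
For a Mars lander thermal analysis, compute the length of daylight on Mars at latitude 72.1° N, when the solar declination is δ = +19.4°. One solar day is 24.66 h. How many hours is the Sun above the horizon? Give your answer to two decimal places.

24.66 h

Sunrise equation: cos h₀ = −tan ϕ · tan δ = -1.0903 ≤ −1, so the Sun never sets (polar day) and h₀ = π.
Daylight = 2h₀/(2π) × 24.66 h = (3.1416/π) × 24.66 = 24.66 h.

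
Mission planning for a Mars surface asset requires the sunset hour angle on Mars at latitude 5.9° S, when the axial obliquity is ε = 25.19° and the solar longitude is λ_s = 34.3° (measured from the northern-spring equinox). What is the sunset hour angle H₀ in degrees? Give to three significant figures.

H₀ = 88.5°

Solar declination: sin δ = sin ε · sin λ_s = sin 25.19° × sin 34.3° = 0.23985, so δ = +13.878°.
cos H₀ = −tan φ · tan δ = −tan(-5.9°) × tan(+13.878°) = 0.0255, so H₀ = 1.5453 rad = 88.54°.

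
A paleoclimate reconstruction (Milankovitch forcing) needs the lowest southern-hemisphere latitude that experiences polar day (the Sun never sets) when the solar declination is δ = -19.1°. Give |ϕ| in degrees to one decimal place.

|ϕ| = 70.9°

Polar day requires cos h₀ = −tan ϕ tan δ ≤ −1, i.e. tan ϕ tan δ ≥ 1.
The boundary is |tan ϕ| · |tan δ| = 1, so |ϕ| = 90° − |δ| = 90° − 19.1° = 70.9° in the southern hemisphere.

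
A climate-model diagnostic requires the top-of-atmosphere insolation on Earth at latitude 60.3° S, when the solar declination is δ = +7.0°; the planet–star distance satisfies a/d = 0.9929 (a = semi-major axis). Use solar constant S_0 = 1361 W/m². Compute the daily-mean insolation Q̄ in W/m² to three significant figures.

Q̄ ≈ 144 W/m²

cos h₀ = −tan(-60.3°) tan(+7.000°) = 0.2153, h₀ = 1.3538 rad.
Bracket: h₀ sin ϕ sin δ + cos ϕ cos δ sin h₀ = 1.3538×-0.86863×0.12187 + 0.49546×0.99255×0.97656 = -0.143313 + 0.480242 = 0.336929.
Inverse-square distance factor (a/d)² = 0.9929² = 0.985850.
Q̄ = (S_0/π) × 0.985850 × [bracket] = (1361/π) × 0.985850 × 0.336929 = 143.9 W/m².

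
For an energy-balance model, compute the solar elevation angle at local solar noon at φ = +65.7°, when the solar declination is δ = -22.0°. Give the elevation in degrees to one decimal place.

2.3°

At local noon the hour angle is zero, so the zenith angle equals |φ − δ| = |+65.7° − (-22.000°)| = 87.700°.
Elevation = 90° − 87.700° = 2.3°.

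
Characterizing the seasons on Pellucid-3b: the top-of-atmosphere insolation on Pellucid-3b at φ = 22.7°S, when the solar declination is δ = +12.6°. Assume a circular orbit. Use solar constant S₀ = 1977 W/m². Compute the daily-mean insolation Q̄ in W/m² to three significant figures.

cos H₀ = −tan(-22.7°) tan(+12.600°) = 0.0935, H₀ = 1.4772 rad.
Bracket: H₀ sin φ sin δ + cos φ cos δ sin H₀ = 1.4772×-0.38591×0.21814 + 0.92254×0.97592×0.99562 = -0.124354 + 0.896382 = 0.772028.
Q̄ = (S₀/π) × [bracket] = (1977/π) × 0.772028 = 485.8 W/m².

Q̄ ≈ 486 W/m²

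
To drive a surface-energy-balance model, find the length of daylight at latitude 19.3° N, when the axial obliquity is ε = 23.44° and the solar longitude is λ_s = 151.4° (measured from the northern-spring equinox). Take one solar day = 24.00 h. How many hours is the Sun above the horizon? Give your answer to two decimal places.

12.52 h

Solar declination: sin δ = sin ε · sin λ_s = sin 23.44° × sin 151.4° = 0.19042, so δ = +10.977°.
cos H₀ = −tan φ · tan δ = −tan(+19.3°) × tan(+10.977°) = -0.0679, so H₀ = 1.6388 rad = 93.89°.
Daylight = 2H₀/(2π) × 24.00 h = (1.6388/π) × 24.00 = 12.52 h.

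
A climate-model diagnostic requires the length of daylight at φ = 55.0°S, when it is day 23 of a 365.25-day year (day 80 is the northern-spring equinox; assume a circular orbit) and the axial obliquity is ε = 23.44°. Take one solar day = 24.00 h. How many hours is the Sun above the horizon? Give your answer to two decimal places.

Solar longitude: λ_s = 360° × (23 − 80)/365.25 = -56.181°, i.e. -56.181° + 360° = 303.819°.
sin δ = sin 23.44° × sin 303.819° = -0.33048, so δ = -19.298°.
cos H₀ = −tan φ · tan δ = −tan(-55.0°) × tan(-19.298°) = -0.5001, so H₀ = 2.0945 rad = 120.00°.
Daylight = 2H₀/(2π) × 24.00 h = (2.0945/π) × 24.00 = 16.00 h.

16.00 h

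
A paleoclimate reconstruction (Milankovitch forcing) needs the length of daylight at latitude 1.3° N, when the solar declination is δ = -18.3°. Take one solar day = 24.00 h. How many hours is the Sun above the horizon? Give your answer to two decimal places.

cos H₀ = −tan φ · tan δ = −tan(+1.3°) × tan(-18.300°) = 0.0075, so H₀ = 1.5633 rad = 89.57°.
Daylight = 2H₀/(2π) × 24.00 h = (1.5633/π) × 24.00 = 11.94 h.

11.94 h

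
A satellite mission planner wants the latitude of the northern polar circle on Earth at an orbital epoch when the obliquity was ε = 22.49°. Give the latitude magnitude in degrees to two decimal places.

67.51°

The polar circle is the lowest latitude that experiences at least one full rotation of continuous daylight at the northern-summer solstice; it lies at |ϕ| = 90° − ε = 90° − 22.49° = 67.51°.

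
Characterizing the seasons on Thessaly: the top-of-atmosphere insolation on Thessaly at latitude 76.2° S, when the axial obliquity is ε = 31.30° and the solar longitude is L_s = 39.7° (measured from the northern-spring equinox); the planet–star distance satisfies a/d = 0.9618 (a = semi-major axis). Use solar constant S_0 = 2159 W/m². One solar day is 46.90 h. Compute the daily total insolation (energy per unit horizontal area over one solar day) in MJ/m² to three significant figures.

Solar declination: sin δ = sin ε · sin L_s = sin 31.30° × sin 39.7° = 0.33185, so δ = +19.381°.
cos h₀ = −tan(-76.2°) tan(+19.381°) = 1.4322 ≥ 1 ⇒ polar night, h₀ = 0 and Q̄ = 0.
Inverse-square distance factor (a/d)² = 0.9618² = 0.925059.
Daily total = Q̄ × 46.90 h × 3600 s/h = 0.00 MJ/m².

0.00 MJ/m²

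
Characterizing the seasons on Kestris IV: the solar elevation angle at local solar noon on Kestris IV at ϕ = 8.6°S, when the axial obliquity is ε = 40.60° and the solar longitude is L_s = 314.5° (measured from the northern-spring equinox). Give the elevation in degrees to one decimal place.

Solar declination: sin δ = sin ε · sin L_s = sin 40.60° × sin 314.5° = -0.46417, so δ = -27.656°.
At local noon the hour angle is zero, so the zenith angle equals |ϕ − δ| = |-8.6° − (-27.656°)| = 19.056°.
Elevation = 90° − 19.056° = 70.9°.

70.9°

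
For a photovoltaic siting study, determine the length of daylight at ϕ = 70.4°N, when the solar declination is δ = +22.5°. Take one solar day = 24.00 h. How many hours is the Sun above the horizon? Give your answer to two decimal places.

Sunrise equation: cos h₀ = −tan ϕ · tan δ = -1.1632 ≤ −1, so the Sun never sets (polar day) and h₀ = π.
Daylight = 2h₀/(2π) × 24.00 h = (3.1416/π) × 24.00 = 24.00 h.

24.00 h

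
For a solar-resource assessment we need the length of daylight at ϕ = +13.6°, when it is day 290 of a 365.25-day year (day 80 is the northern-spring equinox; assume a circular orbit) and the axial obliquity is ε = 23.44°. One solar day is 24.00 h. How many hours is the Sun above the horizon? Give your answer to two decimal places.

Solar longitude: L_s = 360° × (290 − 80)/365.25 = 206.982°.
sin δ = sin 23.44° × sin 206.982° = -0.18048, so δ = -10.398°.
cos h₀ = −tan ϕ · tan δ = −tan(+13.6°) × tan(-10.398°) = 0.0444, so h₀ = 1.5264 rad = 87.46°.
Daylight = 2h₀/(2π) × 24.00 h = (1.5264/π) × 24.00 = 11.66 h.

11.66 h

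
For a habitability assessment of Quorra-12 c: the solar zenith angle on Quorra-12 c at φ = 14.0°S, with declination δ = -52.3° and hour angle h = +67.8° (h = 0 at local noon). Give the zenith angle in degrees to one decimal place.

cos θ_z = sin φ sin δ + cos φ cos δ cos h = 0.191414 + 0.224196 = 0.415610.
θ_z = arccos(0.415610) = 65.4°.

θ_z = 65.4°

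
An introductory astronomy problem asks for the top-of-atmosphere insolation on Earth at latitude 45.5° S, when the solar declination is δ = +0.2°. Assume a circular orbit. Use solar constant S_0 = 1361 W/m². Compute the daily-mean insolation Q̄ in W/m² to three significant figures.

cos h₀ = −tan(-45.5°) tan(+0.200°) = 0.0036, h₀ = 1.5672 rad.
Bracket: h₀ sin ϕ sin δ + cos ϕ cos δ sin h₀ = 1.5672×-0.71325×0.00349 + 0.70091×0.99999×0.99999 = -0.003901 + 0.700896 = 0.696995.
Q̄ = (S_0/π) × [bracket] = (1361/π) × 0.696995 = 302.0 W/m².

Q̄ ≈ 302 W/m²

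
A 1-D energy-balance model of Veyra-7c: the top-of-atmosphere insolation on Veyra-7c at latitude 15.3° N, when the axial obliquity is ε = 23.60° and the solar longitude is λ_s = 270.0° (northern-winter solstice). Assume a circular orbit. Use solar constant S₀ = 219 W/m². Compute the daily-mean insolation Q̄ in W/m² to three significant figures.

Solar declination: sin δ = sin ε · sin λ_s = sin 23.60° × sin 270.0° = -0.40035, so δ = -23.600°.
cos H₀ = −tan(+15.3°) tan(-23.600°) = 0.1195, H₀ = 1.4510 rad.
Bracket: H₀ sin φ sin δ + cos φ cos δ sin H₀ = 1.4510×0.26387×-0.40035 + 0.96456×0.91636×0.99283 = -0.153284 + 0.877547 = 0.724263.
Q̄ = (S₀/π) × [bracket] = (219/π) × 0.724263 = 50.49 W/m².

Q̄ ≈ 50.5 W/m²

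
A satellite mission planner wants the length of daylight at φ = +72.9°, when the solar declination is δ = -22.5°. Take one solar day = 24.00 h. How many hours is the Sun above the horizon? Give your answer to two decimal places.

0.00 h

cos H₀ = −tan φ · tan δ = 1.3464 ≥ 1, so the Sun never rises (polar night) and H₀ = 0.
Daylight = 2H₀/(2π) × 24.00 h = (0.0000/π) × 24.00 = 0.00 h.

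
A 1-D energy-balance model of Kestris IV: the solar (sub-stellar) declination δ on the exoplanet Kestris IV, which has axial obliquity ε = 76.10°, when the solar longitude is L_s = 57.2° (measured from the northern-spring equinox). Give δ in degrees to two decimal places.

sin δ = sin ε · sin L_s = sin 76.10° × sin 57.2° = 0.815952.
δ = arcsin(0.815952) = +54.68°.

δ = +54.68°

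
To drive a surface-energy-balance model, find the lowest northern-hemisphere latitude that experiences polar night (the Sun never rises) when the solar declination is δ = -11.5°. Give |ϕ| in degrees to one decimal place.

Polar night requires cos h₀ = −tan ϕ tan δ ≥ 1, i.e. tan ϕ tan δ ≤ −1.
The boundary is |tan ϕ| · |tan δ| = 1, so |ϕ| = 90° − |δ| = 90° − 11.5° = 78.5° in the northern hemisphere.

|ϕ| = 78.5°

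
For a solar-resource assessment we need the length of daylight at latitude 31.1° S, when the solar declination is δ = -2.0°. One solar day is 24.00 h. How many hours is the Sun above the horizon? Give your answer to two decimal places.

cos h₀ = −tan ϕ · tan δ = −tan(-31.1°) × tan(-2.000°) = -0.0211, so h₀ = 1.5919 rad = 91.21°.
Daylight = 2h₀/(2π) × 24.00 h = (1.5919/π) × 24.00 = 12.16 h.

12.16 h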